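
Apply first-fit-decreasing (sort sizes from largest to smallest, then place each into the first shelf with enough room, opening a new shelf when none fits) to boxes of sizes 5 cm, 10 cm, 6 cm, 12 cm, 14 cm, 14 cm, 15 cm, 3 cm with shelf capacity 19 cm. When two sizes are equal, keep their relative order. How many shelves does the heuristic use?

5

Sorted descending: 15, 14, 14, 12, 10, 6, 5, 3.
  15 → shelf 1 (new)  [load 15/19]
  14 → shelf 2 (new)  [load 14/19]
  14 → shelf 3 (new)  [load 14/19]
  12 → shelf 4 (new)  [load 12/19]
  10 → shelf 5 (new)  [load 10/19]
  6 → shelf 4  [load 18/19]
  5 → shelf 2  [load 19/19]
  3 → shelf 1  [load 18/19]
5 shelves opened.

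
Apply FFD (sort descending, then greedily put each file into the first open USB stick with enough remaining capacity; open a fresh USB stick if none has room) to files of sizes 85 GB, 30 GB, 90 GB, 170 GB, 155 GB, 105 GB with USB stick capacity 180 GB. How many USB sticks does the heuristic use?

Sorted descending: 170, 155, 105, 90, 85, 30.
  170 → USB stick 1 (new)  [load 170/180]
  155 → USB stick 2 (new)  [load 155/180]
  105 → USB stick 3 (new)  [load 105/180]
  90 → USB stick 4 (new)  [load 90/180]
  85 → USB stick 4  [load 175/180]
  30 → USB stick 3  [load 135/180]
4 USB sticks opened.

4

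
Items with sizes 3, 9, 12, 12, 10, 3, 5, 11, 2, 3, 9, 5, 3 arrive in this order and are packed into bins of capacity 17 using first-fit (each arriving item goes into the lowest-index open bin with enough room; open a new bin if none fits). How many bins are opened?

  3 → bin 1 (new)  [load 3/17]
  9 → bin 1  [load 12/17]
  12 → bin 2 (new)  [load 12/17]
  12 → bin 3 (new)  [load 12/17]
  10 → bin 4 (new)  [load 10/17]
  3 → bin 1  [load 15/17]
  5 → bin 2  [load 17/17]
  11 → bin 5 (new)  [load 11/17]
  2 → bin 1  [load 17/17]
  3 → bin 3  [load 15/17]
  9 → bin 6 (new)  [load 9/17]
  5 → bin 4  [load 15/17]
  3 → bin 5  [load 14/17]
6 bins opened.

6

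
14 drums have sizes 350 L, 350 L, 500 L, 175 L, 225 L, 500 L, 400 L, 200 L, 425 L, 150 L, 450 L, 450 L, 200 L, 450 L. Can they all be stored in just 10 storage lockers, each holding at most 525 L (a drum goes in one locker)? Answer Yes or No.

Total = 4825 L; ⌈4825/525⌉ = 10.
The bound of 10 does not rule out 10, but exhaustive search shows no assignment into 10 storage lockers of capacity 525 L exists — the minimum is 11.

No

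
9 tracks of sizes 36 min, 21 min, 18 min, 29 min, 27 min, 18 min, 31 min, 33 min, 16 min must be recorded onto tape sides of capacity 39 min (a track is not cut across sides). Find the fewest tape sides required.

Total = 36 + 33 + 31 + 29 + 27 + 21 + 18 + 18 + 16 = 229 min.
Lower bound: ⌈229/39⌉ = 6 tape sides.
A packing using 7 tape sides:
  side 1: 36 = 36
  side 2: 33 = 33
  side 3: 31 = 31
  side 4: 29 = 29
  side 5: 27 = 27
  side 6: 21 + 18 = 39
  side 7: 18 + 16 = 34
No arrangement into 6 tape sides stays within capacity, so 7 is optimal.

7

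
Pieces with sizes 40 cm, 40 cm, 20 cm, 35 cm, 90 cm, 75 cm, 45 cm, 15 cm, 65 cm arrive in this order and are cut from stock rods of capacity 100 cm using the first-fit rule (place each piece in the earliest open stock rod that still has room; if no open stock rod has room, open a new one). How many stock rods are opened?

  40 → stock rod 1 (new)  [load 40/100]
  40 → stock rod 1  [load 80/100]
  20 → stock rod 1  [load 100/100]
  35 → stock rod 2 (new)  [load 35/100]
  90 → stock rod 3 (new)  [load 90/100]
  75 → stock rod 4 (new)  [load 75/100]
  45 → stock rod 2  [load 80/100]
  15 → stock rod 2  [load 95/100]
  65 → stock rod 5 (new)  [load 65/100]
5 stock rods opened.

5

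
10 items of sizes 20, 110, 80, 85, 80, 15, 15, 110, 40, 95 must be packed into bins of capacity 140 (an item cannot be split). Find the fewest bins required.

6

Total = 110 + 110 + 95 + 85 + 80 + 80 + 40 + 20 + 15 + 15 = 650.
Lower bound: ⌈650/140⌉ = 5 bins.
Also, 6 items each exceed 70, and no two of those can share a bin, so at least 6 bins are needed.
A packing using 6 bins:
  bin 1: 110 + 20 = 130
  bin 2: 110 + 15 + 15 = 140
  bin 3: 95 + 40 = 135
  bin 4: 85 = 85
  bin 5: 80 = 80
  bin 6: 80 = 80
This matches the lower bound, so 6 is optimal.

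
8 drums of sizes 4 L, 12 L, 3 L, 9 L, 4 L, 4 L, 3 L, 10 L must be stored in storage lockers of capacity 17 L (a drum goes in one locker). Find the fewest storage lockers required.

3

Total = 12 + 10 + 9 + 4 + 4 + 4 + 3 + 3 = 49 L.
Lower bound: ⌈49/17⌉ = 3 storage lockers.
A packing using 3 storage lockers:
  locker 1: 12 + 4 = 16
  locker 2: 10 + 4 + 3 = 17
  locker 3: 9 + 4 + 3 = 16
This matches the lower bound, so 3 is optimal.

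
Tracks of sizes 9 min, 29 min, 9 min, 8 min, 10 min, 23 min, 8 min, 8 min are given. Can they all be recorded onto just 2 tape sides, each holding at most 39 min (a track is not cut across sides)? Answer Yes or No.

Total = 104 min; ⌈104/39⌉ = 3.
At least 3 tape sides are required, but only 2 are allowed.

No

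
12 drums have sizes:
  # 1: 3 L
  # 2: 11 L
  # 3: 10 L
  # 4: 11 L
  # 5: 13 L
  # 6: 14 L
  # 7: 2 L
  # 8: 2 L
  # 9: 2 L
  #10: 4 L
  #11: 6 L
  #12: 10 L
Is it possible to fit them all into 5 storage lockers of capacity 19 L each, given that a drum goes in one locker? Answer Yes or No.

Total = 88 L; ⌈88/19⌉ = 5.
6 drums each exceed half the capacity and cannot share a locker, forcing at least 6 storage lockers.
At least 6 storage lockers are required, but only 5 are allowed.

No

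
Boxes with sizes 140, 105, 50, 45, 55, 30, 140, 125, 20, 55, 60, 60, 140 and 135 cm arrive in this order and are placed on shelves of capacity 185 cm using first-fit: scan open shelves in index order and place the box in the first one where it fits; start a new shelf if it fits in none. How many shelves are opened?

7

  140 → shelf 1 (new)  [load 140/185]
  105 → shelf 2 (new)  [load 105/185]
  50 → shelf 2  [load 155/185]
  45 → shelf 1  [load 185/185]
  55 → shelf 3 (new)  [load 55/185]
  30 → shelf 2  [load 185/185]
  140 → shelf 4 (new)  [load 140/185]
  125 → shelf 3  [load 180/185]
  20 → shelf 4  [load 160/185]
  55 → shelf 5 (new)  [load 55/185]
  60 → shelf 5  [load 115/185]
  60 → shelf 5  [load 175/185]
  140 → shelf 6 (new)  [load 140/185]
  135 → shelf 7 (new)  [load 135/185]
7 shelves opened.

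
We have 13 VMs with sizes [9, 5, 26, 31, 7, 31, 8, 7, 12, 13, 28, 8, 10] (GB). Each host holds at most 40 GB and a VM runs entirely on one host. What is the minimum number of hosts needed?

5

Total = 31 + 31 + 28 + 26 + 13 + 12 + 10 + 9 + 8 + 8 + 7 + 7 + 5 = 195 GB.
Lower bound: ⌈195/40⌉ = 5 hosts.
A packing using 5 hosts:
  host 1: 31 + 9 = 40
  host 2: 31 + 8 = 39
  host 3: 28 + 12 = 40
  host 4: 26 + 13 = 39
  host 5: 10 + 8 + 7 + 7 + 5 = 37
This matches the lower bound, so 5 is optimal.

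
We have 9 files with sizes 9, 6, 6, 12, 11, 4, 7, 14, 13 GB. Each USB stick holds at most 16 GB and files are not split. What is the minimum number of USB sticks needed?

Total = 14 + 13 + 12 + 11 + 9 + 7 + 6 + 6 + 4 = 82 GB.
Lower bound: ⌈82/16⌉ = 6 USB sticks.
A packing using 6 USB sticks:
  USB stick 1: 14 = 14
  USB stick 2: 13 = 13
  USB stick 3: 12 + 4 = 16
  USB stick 4: 11 = 11
  USB stick 5: 9 + 7 = 16
  USB stick 6: 6 + 6 = 12
This matches the lower bound, so 6 is optimal.

6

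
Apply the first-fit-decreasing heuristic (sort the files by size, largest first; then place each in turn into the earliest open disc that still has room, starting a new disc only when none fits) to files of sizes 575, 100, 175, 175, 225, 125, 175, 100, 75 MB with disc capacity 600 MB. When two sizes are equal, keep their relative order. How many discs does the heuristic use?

3

Sorted descending: 575, 225, 175, 175, 175, 125, 100, 100, 75.
  575 → disc 1 (new)  [load 575/600]
  225 → disc 2 (new)  [load 225/600]
  175 → disc 2  [load 400/600]
  175 → disc 2  [load 575/600]
  175 → disc 3 (new)  [load 175/600]
  125 → disc 3  [load 300/600]
  100 → disc 3  [load 400/600]
  100 → disc 3  [load 500/600]
  75 → disc 3  [load 575/600]
3 discs opened.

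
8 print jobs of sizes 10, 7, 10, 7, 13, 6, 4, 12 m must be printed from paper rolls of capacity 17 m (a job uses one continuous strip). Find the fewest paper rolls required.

Total = 13 + 12 + 10 + 10 + 7 + 7 + 6 + 4 = 69 m.
Lower bound: ⌈69/17⌉ = 5 paper rolls.
A packing using 5 paper rolls:
  roll 1: 13 + 4 = 17
  roll 2: 12 = 12
  roll 3: 10 + 7 = 17
  roll 4: 10 + 7 = 17
  roll 5: 6 = 6
This matches the lower bound, so 5 is optimal.

5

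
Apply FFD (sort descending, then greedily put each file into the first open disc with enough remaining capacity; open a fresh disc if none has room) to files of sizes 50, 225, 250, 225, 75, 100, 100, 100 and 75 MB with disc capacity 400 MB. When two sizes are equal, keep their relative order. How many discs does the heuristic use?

Sorted descending: 250, 225, 225, 100, 100, 100, 75, 75, 50.
  250 → disc 1 (new)  [load 250/400]
  225 → disc 2 (new)  [load 225/400]
  225 → disc 3 (new)  [load 225/400]
  100 → disc 1  [load 350/400]
  100 → disc 2  [load 325/400]
  100 → disc 3  [load 325/400]
  75 → disc 2  [load 400/400]
  75 → disc 3  [load 400/400]
  50 → disc 1  [load 400/400]
3 discs opened.

3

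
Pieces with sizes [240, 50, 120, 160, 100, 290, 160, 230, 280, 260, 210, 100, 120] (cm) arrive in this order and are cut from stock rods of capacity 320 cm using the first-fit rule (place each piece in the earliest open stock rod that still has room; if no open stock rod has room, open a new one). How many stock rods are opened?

9

  240 → stock rod 1 (new)  [load 240/320]
  50 → stock rod 1  [load 290/320]
  120 → stock rod 2 (new)  [load 120/320]
  160 → stock rod 2  [load 280/320]
  100 → stock rod 3 (new)  [load 100/320]
  290 → stock rod 4 (new)  [load 290/320]
  160 → stock rod 3  [load 260/320]
  230 → stock rod 5 (new)  [load 230/320]
  280 → stock rod 6 (new)  [load 280/320]
  260 → stock rod 7 (new)  [load 260/320]
  210 → stock rod 8 (new)  [load 210/320]
  100 → stock rod 8  [load 310/320]
  120 → stock rod 9 (new)  [load 120/320]
9 stock rods opened.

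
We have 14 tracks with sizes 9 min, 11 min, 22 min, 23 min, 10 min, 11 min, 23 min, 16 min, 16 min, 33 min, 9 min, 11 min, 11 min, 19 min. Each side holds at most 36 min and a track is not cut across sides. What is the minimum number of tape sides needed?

Total = 33 + 23 + 23 + 22 + 19 + 16 + 16 + 11 + 11 + 11 + 11 + 10 + 9 + 9 = 224 min.
Lower bound: ⌈224/36⌉ = 7 tape sides.
A packing using 7 tape sides:
  side 1: 33 = 33
  side 2: 23 + 11 = 34
  side 3: 23 + 11 = 34
  side 4: 22 + 11 = 33
  side 5: 19 + 16 = 35
  side 6: 16 + 11 + 9 = 36
  side 7: 10 + 9 = 19
This matches the lower bound, so 7 is optimal.

7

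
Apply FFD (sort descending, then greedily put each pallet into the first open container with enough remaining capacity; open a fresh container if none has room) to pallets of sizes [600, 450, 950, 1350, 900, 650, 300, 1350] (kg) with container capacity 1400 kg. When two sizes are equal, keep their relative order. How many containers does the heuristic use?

5

Sorted descending: 1350, 1350, 950, 900, 650, 600, 450, 300.
  1350 → container 1 (new)  [load 1350/1400]
  1350 → container 2 (new)  [load 1350/1400]
  950 → container 3 (new)  [load 950/1400]
  900 → container 4 (new)  [load 900/1400]
  650 → container 5 (new)  [load 650/1400]
  600 → container 5  [load 1250/1400]
  450 → container 3  [load 1400/1400]
  300 → container 4  [load 1200/1400]
5 containers opened.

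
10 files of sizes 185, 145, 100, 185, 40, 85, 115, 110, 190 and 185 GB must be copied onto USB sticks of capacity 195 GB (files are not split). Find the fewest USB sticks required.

8

Total = 190 + 185 + 185 + 185 + 145 + 115 + 110 + 100 + 85 + 40 = 1340 GB.
Lower bound: ⌈1340/195⌉ = 7 USB sticks.
Also, 8 files each exceed 195/2 GB, and no two of those can share a USB stick, so at least 8 USB sticks are needed.
A packing using 8 USB sticks:
  USB stick 1: 190 = 190
  USB stick 2: 185 = 185
  USB stick 3: 185 = 185
  USB stick 4: 185 = 185
  USB stick 5: 145 + 40 = 185
  USB stick 6: 115 = 115
  USB stick 7: 110 + 85 = 195
  USB stick 8: 100 = 100
This matches the lower bound, so 8 is optimal.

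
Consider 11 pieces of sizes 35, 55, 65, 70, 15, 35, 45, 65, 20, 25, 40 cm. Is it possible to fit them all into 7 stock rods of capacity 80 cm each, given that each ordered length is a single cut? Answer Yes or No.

Yes

A valid assignment using 7 stock rods:
  stock rod 1: 70 = 70
  stock rod 2: 65 + 15 = 80
  stock rod 3: 65 = 65
  stock rod 4: 55 + 25 = 80
  stock rod 5: 45 + 35 = 80
  stock rod 6: 40 + 35 = 75
  stock rod 7: 20 = 20
Every load is within 80 cm, so 7 stock rods suffice.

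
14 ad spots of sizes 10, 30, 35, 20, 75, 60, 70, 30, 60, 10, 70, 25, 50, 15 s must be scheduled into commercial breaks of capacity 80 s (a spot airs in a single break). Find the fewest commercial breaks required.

Total = 75 + 70 + 70 + 60 + 60 + 50 + 35 + 30 + 30 + 25 + 20 + 15 + 10 + 10 = 560 s.
Lower bound: ⌈560/80⌉ = 7 commercial breaks.
A packing using 8 commercial breaks:
  break 1: 75 = 75
  break 2: 70 + 10 = 80
  break 3: 70 + 10 = 80
  break 4: 60 + 20 = 80
  break 5: 60 + 15 = 75
  break 6: 50 + 30 = 80
  break 7: 35 + 30 = 65
  break 8: 25 = 25
No arrangement into 7 commercial breaks stays within capacity, so 8 is optimal.

8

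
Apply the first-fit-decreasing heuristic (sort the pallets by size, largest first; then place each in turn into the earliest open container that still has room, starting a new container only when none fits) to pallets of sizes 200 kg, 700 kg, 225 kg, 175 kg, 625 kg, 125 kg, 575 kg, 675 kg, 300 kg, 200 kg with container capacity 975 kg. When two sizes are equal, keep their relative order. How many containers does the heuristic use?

4

Sorted descending: 700, 675, 625, 575, 300, 225, 200, 200, 175, 125.
  700 → container 1 (new)  [load 700/975]
  675 → container 2 (new)  [load 675/975]
  625 → container 3 (new)  [load 625/975]
  575 → container 4 (new)  [load 575/975]
  300 → container 2  [load 975/975]
  225 → container 1  [load 925/975]
  200 → container 3  [load 825/975]
  200 → container 4  [load 775/975]
  175 → container 4  [load 950/975]
  125 → container 3  [load 950/975]
4 containers opened.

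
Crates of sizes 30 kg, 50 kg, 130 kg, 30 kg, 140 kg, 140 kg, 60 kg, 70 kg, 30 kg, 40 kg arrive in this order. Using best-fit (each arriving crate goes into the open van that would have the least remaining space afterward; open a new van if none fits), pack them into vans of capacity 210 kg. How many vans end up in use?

  30 → van 1 (new)  [load 30/210]
  50 → van 1  [load 80/210]
  130 → van 1  [load 210/210]
  30 → van 2 (new)  [load 30/210]
  140 → van 2  [load 170/210]
  140 → van 3 (new)  [load 140/210]
  60 → van 3  [load 200/210]
  70 → van 4 (new)  [load 70/210]
  30 → van 2  [load 200/210]
  40 → van 4  [load 110/210]
4 vans opened.

4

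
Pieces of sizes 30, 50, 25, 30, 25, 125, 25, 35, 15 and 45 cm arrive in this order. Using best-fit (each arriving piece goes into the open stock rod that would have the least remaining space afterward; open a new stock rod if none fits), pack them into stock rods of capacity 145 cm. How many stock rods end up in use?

3

  30 → stock rod 1 (new)  [load 30/145]
  50 → stock rod 1  [load 80/145]
  25 → stock rod 1  [load 105/145]
  30 → stock rod 1  [load 135/145]
  25 → stock rod 2 (new)  [load 25/145]
  125 → stock rod 3 (new)  [load 125/145]
  25 → stock rod 2  [load 50/145]
  35 → stock rod 2  [load 85/145]
  15 → stock rod 3  [load 140/145]
  45 → stock rod 2  [load 130/145]
3 stock rods opened.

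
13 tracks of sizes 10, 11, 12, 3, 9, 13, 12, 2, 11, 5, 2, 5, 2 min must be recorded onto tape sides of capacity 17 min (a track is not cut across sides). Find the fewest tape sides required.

Total = 13 + 12 + 12 + 11 + 11 + 10 + 9 + 5 + 5 + 3 + 2 + 2 + 2 = 97 min.
Lower bound: ⌈97/17⌉ = 6 tape sides.
Also, 7 tracks each exceed 17/2 min, and no two of those can share a side, so at least 7 tape sides are needed.
A packing using 7 tape sides:
  side 1: 13 + 3 = 16
  side 2: 12 + 5 = 17
  side 3: 12 + 5 = 17
  side 4: 11 + 2 + 2 + 2 = 17
  side 5: 11 = 11
  side 6: 10 = 10
  side 7: 9 = 9
This matches the lower bound, so 7 is optimal.

7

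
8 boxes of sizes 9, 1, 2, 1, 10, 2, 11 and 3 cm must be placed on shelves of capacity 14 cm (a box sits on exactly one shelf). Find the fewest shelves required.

3

Total = 11 + 10 + 9 + 3 + 2 + 2 + 1 + 1 = 39 cm.
Lower bound: ⌈39/14⌉ = 3 shelves.
A packing using 3 shelves:
  shelf 1: 11 + 3 = 14
  shelf 2: 10 + 2 + 2 = 14
  shelf 3: 9 + 1 + 1 = 11
This matches the lower bound, so 3 is optimal.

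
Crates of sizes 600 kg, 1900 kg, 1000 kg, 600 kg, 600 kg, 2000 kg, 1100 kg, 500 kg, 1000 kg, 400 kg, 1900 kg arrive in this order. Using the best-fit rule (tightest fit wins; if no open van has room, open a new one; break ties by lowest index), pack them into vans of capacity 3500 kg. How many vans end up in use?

4

  600 → van 1 (new)  [load 600/3500]
  1900 → van 1  [load 2500/3500]
  1000 → van 1  [load 3500/3500]
  600 → van 2 (new)  [load 600/3500]
  600 → van 2  [load 1200/3500]
  2000 → van 2  [load 3200/3500]
  1100 → van 3 (new)  [load 1100/3500]
  500 → van 3  [load 1600/3500]
  1000 → van 3  [load 2600/3500]
  400 → van 3  [load 3000/3500]
  1900 → van 4 (new)  [load 1900/3500]
4 vans opened.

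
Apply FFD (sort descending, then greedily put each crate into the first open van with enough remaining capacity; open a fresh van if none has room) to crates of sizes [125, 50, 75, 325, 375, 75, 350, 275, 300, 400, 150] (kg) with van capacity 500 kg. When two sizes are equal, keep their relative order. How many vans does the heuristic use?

Sorted descending: 400, 375, 350, 325, 300, 275, 150, 125, 75, 75, 50.
  400 → van 1 (new)  [load 400/500]
  375 → van 2 (new)  [load 375/500]
  350 → van 3 (new)  [load 350/500]
  325 → van 4 (new)  [load 325/500]
  300 → van 5 (new)  [load 300/500]
  275 → van 6 (new)  [load 275/500]
  150 → van 3  [load 500/500]
  125 → van 2  [load 500/500]
  75 → van 1  [load 475/500]
  75 → van 4  [load 400/500]
  50 → van 4  [load 450/500]
6 vans opened.

6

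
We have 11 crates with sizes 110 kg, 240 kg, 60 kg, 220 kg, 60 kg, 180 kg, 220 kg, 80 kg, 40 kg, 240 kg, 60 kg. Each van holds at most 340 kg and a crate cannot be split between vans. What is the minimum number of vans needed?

Total = 240 + 240 + 220 + 220 + 180 + 110 + 80 + 60 + 60 + 60 + 40 = 1510 kg.
Lower bound: ⌈1510/340⌉ = 5 vans.
A packing using 5 vans:
  van 1: 240 + 80 = 320
  van 2: 240 + 60 + 40 = 340
  van 3: 220 + 110 = 330
  van 4: 220 + 60 + 60 = 340
  van 5: 180 = 180
This matches the lower bound, so 5 is optimal.

5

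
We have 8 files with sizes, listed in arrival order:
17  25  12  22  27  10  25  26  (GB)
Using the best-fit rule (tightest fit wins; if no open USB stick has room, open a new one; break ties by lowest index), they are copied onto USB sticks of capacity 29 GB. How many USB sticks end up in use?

7

  17 → USB stick 1 (new)  [load 17/29]
  25 → USB stick 2 (new)  [load 25/29]
  12 → USB stick 1  [load 29/29]
  22 → USB stick 3 (new)  [load 22/29]
  27 → USB stick 4 (new)  [load 27/29]
  10 → USB stick 5 (new)  [load 10/29]
  25 → USB stick 6 (new)  [load 25/29]
  26 → USB stick 7 (new)  [load 26/29]
7 USB sticks opened.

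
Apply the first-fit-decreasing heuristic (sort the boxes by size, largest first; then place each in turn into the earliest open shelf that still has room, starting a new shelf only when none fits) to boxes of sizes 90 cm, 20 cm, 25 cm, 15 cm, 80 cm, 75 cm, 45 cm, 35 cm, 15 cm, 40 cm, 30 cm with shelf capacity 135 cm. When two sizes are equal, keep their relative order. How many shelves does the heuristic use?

4

Sorted descending: 90, 80, 75, 45, 40, 35, 30, 25, 20, 15, 15.
  90 → shelf 1 (new)  [load 90/135]
  80 → shelf 2 (new)  [load 80/135]
  75 → shelf 3 (new)  [load 75/135]
  45 → shelf 1  [load 135/135]
  40 → shelf 2  [load 120/135]
  35 → shelf 3  [load 110/135]
  30 → shelf 4 (new)  [load 30/135]
  25 → shelf 3  [load 135/135]
  20 → shelf 4  [load 50/135]
  15 → shelf 2  [load 135/135]
  15 → shelf 4  [load 65/135]
4 shelves opened.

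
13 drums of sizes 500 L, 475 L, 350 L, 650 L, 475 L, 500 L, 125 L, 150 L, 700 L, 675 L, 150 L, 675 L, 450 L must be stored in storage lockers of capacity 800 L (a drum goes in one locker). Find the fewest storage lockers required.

9

Total = 700 + 675 + 675 + 650 + 500 + 500 + 475 + 475 + 450 + 350 + 150 + 150 + 125 = 5875 L.
Lower bound: ⌈5875/800⌉ = 8 storage lockers.
Also, 9 drums each exceed 400 L, and no two of those can share a locker, so at least 9 storage lockers are needed.
A packing using 9 storage lockers:
  locker 1: 700 = 700
  locker 2: 675 + 125 = 800
  locker 3: 675 = 675
  locker 4: 650 + 150 = 800
  locker 5: 500 + 150 = 650
  locker 6: 500 = 500
  locker 7: 475 = 475
  locker 8: 475 = 475
  locker 9: 450 + 350 = 800
This matches the lower bound, so 9 is optimal.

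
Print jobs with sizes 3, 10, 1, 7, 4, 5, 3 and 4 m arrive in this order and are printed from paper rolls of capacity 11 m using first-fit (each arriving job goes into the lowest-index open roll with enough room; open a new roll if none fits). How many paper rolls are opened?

4

  3 → roll 1 (new)  [load 3/11]
  10 → roll 2 (new)  [load 10/11]
  1 → roll 1  [load 4/11]
  7 → roll 1  [load 11/11]
  4 → roll 3 (new)  [load 4/11]
  5 → roll 3  [load 9/11]
  3 → roll 4 (new)  [load 3/11]
  4 → roll 4  [load 7/11]
4 paper rolls opened.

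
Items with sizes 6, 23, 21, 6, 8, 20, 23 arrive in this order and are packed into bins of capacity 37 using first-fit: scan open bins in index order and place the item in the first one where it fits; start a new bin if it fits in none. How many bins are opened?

  6 → bin 1 (new)  [load 6/37]
  23 → bin 1  [load 29/37]
  21 → bin 2 (new)  [load 21/37]
  6 → bin 1  [load 35/37]
  8 → bin 2  [load 29/37]
  20 → bin 3 (new)  [load 20/37]
  23 → bin 4 (new)  [load 23/37]
4 bins opened.

4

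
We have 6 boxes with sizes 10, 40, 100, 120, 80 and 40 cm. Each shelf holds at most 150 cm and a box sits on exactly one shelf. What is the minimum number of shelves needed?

Total = 120 + 100 + 80 + 40 + 40 + 10 = 390 cm.
Lower bound: ⌈390/150⌉ = 3 shelves.
A packing using 3 shelves:
  shelf 1: 120 + 10 = 130
  shelf 2: 100 + 40 = 140
  shelf 3: 80 + 40 = 120
This matches the lower bound, so 3 is optimal.

3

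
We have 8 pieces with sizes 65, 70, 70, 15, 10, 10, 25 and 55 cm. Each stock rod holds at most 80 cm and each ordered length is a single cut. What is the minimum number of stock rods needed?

4

Total = 70 + 70 + 65 + 55 + 25 + 15 + 10 + 10 = 320 cm.
Lower bound: ⌈320/80⌉ = 4 stock rods.
A packing using 4 stock rods:
  stock rod 1: 70 + 10 = 80
  stock rod 2: 70 + 10 = 80
  stock rod 3: 65 + 15 = 80
  stock rod 4: 55 + 25 = 80
This matches the lower bound, so 4 is optimal.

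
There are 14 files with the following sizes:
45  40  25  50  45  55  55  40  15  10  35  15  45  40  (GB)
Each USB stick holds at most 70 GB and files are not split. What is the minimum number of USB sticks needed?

Total = 55 + 55 + 50 + 45 + 45 + 45 + 40 + 40 + 40 + 35 + 25 + 15 + 15 + 10 = 515 GB.
Lower bound: ⌈515/70⌉ = 8 USB sticks.
Also, 9 files each exceed 35 GB, and no two of those can share a USB stick, so at least 9 USB sticks are needed.
A packing using 10 USB sticks:
  USB stick 1: 55 + 15 = 70
  USB stick 2: 55 + 15 = 70
  USB stick 3: 50 + 10 = 60
  USB stick 4: 45 + 25 = 70
  USB stick 5: 45 = 45
  USB stick 6: 45 = 45
  USB stick 7: 40 = 40
  USB stick 8: 40 = 40
  USB stick 9: 40 = 40
  USB stick 10: 35 = 35
No arrangement into 9 USB sticks stays within capacity, so 10 is optimal.

10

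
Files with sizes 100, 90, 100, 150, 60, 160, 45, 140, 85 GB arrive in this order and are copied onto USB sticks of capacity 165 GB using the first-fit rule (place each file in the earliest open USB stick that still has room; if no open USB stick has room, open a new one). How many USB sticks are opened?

  100 → USB stick 1 (new)  [load 100/165]
  90 → USB stick 2 (new)  [load 90/165]
  100 → USB stick 3 (new)  [load 100/165]
  150 → USB stick 4 (new)  [load 150/165]
  60 → USB stick 1  [load 160/165]
  160 → USB stick 5 (new)  [load 160/165]
  45 → USB stick 2  [load 135/165]
  140 → USB stick 6 (new)  [load 140/165]
  85 → USB stick 7 (new)  [load 85/165]
7 USB sticks opened.

7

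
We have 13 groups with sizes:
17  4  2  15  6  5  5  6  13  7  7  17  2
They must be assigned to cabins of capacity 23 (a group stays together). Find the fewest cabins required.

Total = 17 + 17 + 15 + 13 + 7 + 7 + 6 + 6 + 5 + 5 + 4 + 2 + 2 = 106.
Lower bound: ⌈106/23⌉ = 5 cabins.
A packing using 5 cabins:
  cabin 1: 17 + 6 = 23
  cabin 2: 17 + 6 = 23
  cabin 3: 15 + 7 = 22
  cabin 4: 13 + 7 + 2 = 22
  cabin 5: 5 + 5 + 4 + 2 = 16
This matches the lower bound, so 5 is optimal.

5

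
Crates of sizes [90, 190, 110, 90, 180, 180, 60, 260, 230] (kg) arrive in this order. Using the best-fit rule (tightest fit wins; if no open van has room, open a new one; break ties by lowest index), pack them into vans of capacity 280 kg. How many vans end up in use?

  90 → van 1 (new)  [load 90/280]
  190 → van 1  [load 280/280]
  110 → van 2 (new)  [load 110/280]
  90 → van 2  [load 200/280]
  180 → van 3 (new)  [load 180/280]
  180 → van 4 (new)  [load 180/280]
  60 → van 2  [load 260/280]
  260 → van 5 (new)  [load 260/280]
  230 → van 6 (new)  [load 230/280]
6 vans opened.

6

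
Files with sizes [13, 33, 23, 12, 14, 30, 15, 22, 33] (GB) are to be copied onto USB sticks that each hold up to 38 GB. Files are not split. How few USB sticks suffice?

Total = 33 + 33 + 30 + 23 + 22 + 15 + 14 + 13 + 12 = 195 GB.
Lower bound: ⌈195/38⌉ = 6 USB sticks.
A packing using 6 USB sticks:
  USB stick 1: 33 = 33
  USB stick 2: 33 = 33
  USB stick 3: 30 = 30
  USB stick 4: 23 + 15 = 38
  USB stick 5: 22 + 14 = 36
  USB stick 6: 13 + 12 = 25
This matches the lower bound, so 6 is optimal.

6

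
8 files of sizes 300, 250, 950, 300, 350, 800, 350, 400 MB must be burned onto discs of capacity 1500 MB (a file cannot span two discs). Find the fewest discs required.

3

Total = 950 + 800 + 400 + 350 + 350 + 300 + 300 + 250 = 3700 MB.
Lower bound: ⌈3700/1500⌉ = 3 discs.
A packing using 3 discs:
  disc 1: 950 + 400 = 1350
  disc 2: 800 + 350 + 350 = 1500
  disc 3: 300 + 300 + 250 = 850
This matches the lower bound, so 3 is optimal.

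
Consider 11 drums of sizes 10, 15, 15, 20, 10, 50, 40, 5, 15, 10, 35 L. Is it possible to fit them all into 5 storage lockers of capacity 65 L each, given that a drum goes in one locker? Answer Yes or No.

A valid assignment using 4 storage lockers:
  locker 1: 50 + 15 = 65
  locker 2: 40 + 20 + 5 = 65
  locker 3: 35 + 15 + 15 = 65
  locker 4: 10 + 10 + 10 = 30
That uses only 4 ≤ 5, so 5 storage lockers are enough.

Yes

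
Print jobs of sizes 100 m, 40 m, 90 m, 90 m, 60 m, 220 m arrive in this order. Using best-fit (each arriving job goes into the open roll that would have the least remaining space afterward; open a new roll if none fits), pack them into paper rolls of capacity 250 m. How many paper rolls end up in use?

3

  100 → roll 1 (new)  [load 100/250]
  40 → roll 1  [load 140/250]
  90 → roll 1  [load 230/250]
  90 → roll 2 (new)  [load 90/250]
  60 → roll 2  [load 150/250]
  220 → roll 3 (new)  [load 220/250]
3 paper rolls opened.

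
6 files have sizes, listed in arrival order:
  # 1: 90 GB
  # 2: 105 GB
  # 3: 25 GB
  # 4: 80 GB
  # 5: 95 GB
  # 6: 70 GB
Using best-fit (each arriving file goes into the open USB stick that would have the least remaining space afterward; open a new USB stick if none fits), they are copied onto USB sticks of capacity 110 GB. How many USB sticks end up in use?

5

  90 → USB stick 1 (new)  [load 90/110]
  105 → USB stick 2 (new)  [load 105/110]
  25 → USB stick 3 (new)  [load 25/110]
  80 → USB stick 3  [load 105/110]
  95 → USB stick 4 (new)  [load 95/110]
  70 → USB stick 5 (new)  [load 70/110]
5 USB sticks opened.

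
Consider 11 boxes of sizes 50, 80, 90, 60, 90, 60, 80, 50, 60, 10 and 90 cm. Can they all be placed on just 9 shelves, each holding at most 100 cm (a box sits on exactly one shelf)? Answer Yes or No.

Yes

A valid assignment using 9 shelves:
  shelf 1: 90 + 10 = 100
  shelf 2: 90 = 90
  shelf 3: 90 = 90
  shelf 4: 80 = 80
  shelf 5: 80 = 80
  shelf 6: 60 = 60
  shelf 7: 60 = 60
  shelf 8: 60 = 60
  shelf 9: 50 + 50 = 100
Every load is within 100 cm, so 9 shelves suffice.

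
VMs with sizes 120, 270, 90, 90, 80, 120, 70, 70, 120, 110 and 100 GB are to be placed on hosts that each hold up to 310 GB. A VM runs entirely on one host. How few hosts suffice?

Total = 270 + 120 + 120 + 120 + 110 + 100 + 90 + 90 + 80 + 70 + 70 = 1240 GB.
Lower bound: ⌈1240/310⌉ = 4 hosts.
A packing using 5 hosts:
  host 1: 270 = 270
  host 2: 120 + 120 + 70 = 310
  host 3: 120 + 110 + 80 = 310
  host 4: 100 + 90 + 90 = 280
  host 5: 70 = 70
No arrangement into 4 hosts stays within capacity, so 5 is optimal.

5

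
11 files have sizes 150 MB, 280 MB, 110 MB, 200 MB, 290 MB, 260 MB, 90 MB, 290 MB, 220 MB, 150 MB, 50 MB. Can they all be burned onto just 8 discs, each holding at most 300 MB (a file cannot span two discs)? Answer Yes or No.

A valid assignment using 8 discs:
  disc 1: 290 = 290
  disc 2: 290 = 290
  disc 3: 280 = 280
  disc 4: 260 = 260
  disc 5: 220 + 50 = 270
  disc 6: 200 + 90 = 290
  disc 7: 150 + 150 = 300
  disc 8: 110 = 110
Every load is within 300 MB, so 8 discs suffice.

Yes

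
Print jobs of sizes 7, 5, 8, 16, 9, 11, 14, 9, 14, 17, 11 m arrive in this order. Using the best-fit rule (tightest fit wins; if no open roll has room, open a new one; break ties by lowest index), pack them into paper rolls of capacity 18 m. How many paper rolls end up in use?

9

  7 → roll 1 (new)  [load 7/18]
  5 → roll 1  [load 12/18]
  8 → roll 2 (new)  [load 8/18]
  16 → roll 3 (new)  [load 16/18]
  9 → roll 2  [load 17/18]
  11 → roll 4 (new)  [load 11/18]
  14 → roll 5 (new)  [load 14/18]
  9 → roll 6 (new)  [load 9/18]
  14 → roll 7 (new)  [load 14/18]
  17 → roll 8 (new)  [load 17/18]
  11 → roll 9 (new)  [load 11/18]
9 paper rolls opened.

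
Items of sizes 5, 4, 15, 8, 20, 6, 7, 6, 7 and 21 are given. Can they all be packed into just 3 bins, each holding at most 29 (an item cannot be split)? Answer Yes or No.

Total = 99; ⌈99/29⌉ = 4.
At least 4 bins are required, but only 3 are allowed.

No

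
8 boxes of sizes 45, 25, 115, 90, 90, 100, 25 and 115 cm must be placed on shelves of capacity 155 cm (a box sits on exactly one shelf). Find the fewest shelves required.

5

Total = 115 + 115 + 100 + 90 + 90 + 45 + 25 + 25 = 605 cm.
Lower bound: ⌈605/155⌉ = 4 shelves.
Also, 5 boxes each exceed 155/2 cm, and no two of those can share a shelf, so at least 5 shelves are needed.
A packing using 5 shelves:
  shelf 1: 115 + 25 = 140
  shelf 2: 115 + 25 = 140
  shelf 3: 100 + 45 = 145
  shelf 4: 90 = 90
  shelf 5: 90 = 90
This matches the lower bound, so 5 is optimal.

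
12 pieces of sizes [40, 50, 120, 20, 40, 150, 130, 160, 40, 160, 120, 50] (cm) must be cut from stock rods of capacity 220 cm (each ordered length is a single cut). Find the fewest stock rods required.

Total = 160 + 160 + 150 + 130 + 120 + 120 + 50 + 50 + 40 + 40 + 40 + 20 = 1080 cm.
Lower bound: ⌈1080/220⌉ = 5 stock rods.
Also, 6 pieces each exceed 110 cm, and no two of those can share a stock rod, so at least 6 stock rods are needed.
A packing using 6 stock rods:
  stock rod 1: 160 + 50 = 210
  stock rod 2: 160 + 50 = 210
  stock rod 3: 150 + 40 + 20 = 210
  stock rod 4: 130 + 40 + 40 = 210
  stock rod 5: 120 = 120
  stock rod 6: 120 = 120
This matches the lower bound, so 6 is optimal.

6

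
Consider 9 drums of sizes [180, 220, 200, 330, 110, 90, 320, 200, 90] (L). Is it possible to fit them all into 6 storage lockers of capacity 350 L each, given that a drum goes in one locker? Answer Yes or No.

Yes

A valid assignment using 6 storage lockers:
  locker 1: 330 = 330
  locker 2: 320 = 320
  locker 3: 220 + 110 = 330
  locker 4: 200 + 90 = 290
  locker 5: 200 + 90 = 290
  locker 6: 180 = 180
Every load is within 350 L, so 6 storage lockers suffice.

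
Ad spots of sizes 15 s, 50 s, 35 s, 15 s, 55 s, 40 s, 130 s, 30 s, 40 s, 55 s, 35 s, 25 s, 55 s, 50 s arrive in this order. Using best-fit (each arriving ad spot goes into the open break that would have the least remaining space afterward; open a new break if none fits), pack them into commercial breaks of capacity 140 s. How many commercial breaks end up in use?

  15 → break 1 (new)  [load 15/140]
  50 → break 1  [load 65/140]
  35 → break 1  [load 100/140]
  15 → break 1  [load 115/140]
  55 → break 2 (new)  [load 55/140]
  40 → break 2  [load 95/140]
  130 → break 3 (new)  [load 130/140]
  30 → break 2  [load 125/140]
  40 → break 4 (new)  [load 40/140]
  55 → break 4  [load 95/140]
  35 → break 4  [load 130/140]
  25 → break 1  [load 140/140]
  55 → break 5 (new)  [load 55/140]
  50 → break 5  [load 105/140]
5 commercial breaks opened.

5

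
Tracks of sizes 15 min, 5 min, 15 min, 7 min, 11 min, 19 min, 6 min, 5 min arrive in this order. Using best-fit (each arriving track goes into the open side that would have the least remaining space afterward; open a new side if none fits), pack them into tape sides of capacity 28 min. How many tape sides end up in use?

4

  15 → side 1 (new)  [load 15/28]
  5 → side 1  [load 20/28]
  15 → side 2 (new)  [load 15/28]
  7 → side 1  [load 27/28]
  11 → side 2  [load 26/28]
  19 → side 3 (new)  [load 19/28]
  6 → side 3  [load 25/28]
  5 → side 4 (new)  [load 5/28]
4 tape sides opened.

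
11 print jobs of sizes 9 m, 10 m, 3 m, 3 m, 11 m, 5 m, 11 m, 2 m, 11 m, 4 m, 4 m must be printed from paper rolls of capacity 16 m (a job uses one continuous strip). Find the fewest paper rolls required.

5

Total = 11 + 11 + 11 + 10 + 9 + 5 + 4 + 4 + 3 + 3 + 2 = 73 m.
Lower bound: ⌈73/16⌉ = 5 paper rolls.
A packing using 5 paper rolls:
  roll 1: 11 + 5 = 16
  roll 2: 11 + 4 = 15
  roll 3: 11 + 4 = 15
  roll 4: 10 + 3 + 3 = 16
  roll 5: 9 + 2 = 11
This matches the lower bound, so 5 is optimal.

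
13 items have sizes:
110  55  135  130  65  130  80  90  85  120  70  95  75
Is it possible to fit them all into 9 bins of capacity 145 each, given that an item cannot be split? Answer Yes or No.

No

Total = 1240; ⌈1240/145⌉ = 9.
10 items each exceed half the capacity and cannot share a bin, forcing at least 10 bins.
At least 10 bins are required, but only 9 are allowed.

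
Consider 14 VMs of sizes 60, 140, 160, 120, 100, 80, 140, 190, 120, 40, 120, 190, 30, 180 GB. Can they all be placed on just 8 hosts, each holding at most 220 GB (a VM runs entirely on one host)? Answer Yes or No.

Total = 1670 GB; ⌈1670/220⌉ = 8.
9 VMs each exceed half the capacity and cannot share a host, forcing at least 9 hosts.
At least 9 hosts are required, but only 8 are allowed.

No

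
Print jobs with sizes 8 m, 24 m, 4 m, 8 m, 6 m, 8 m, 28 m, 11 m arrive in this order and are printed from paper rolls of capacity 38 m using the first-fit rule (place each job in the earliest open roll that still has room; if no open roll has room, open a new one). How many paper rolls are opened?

  8 → roll 1 (new)  [load 8/38]
  24 → roll 1  [load 32/38]
  4 → roll 1  [load 36/38]
  8 → roll 2 (new)  [load 8/38]
  6 → roll 2  [load 14/38]
  8 → roll 2  [load 22/38]
  28 → roll 3 (new)  [load 28/38]
  11 → roll 2  [load 33/38]
3 paper rolls opened.

3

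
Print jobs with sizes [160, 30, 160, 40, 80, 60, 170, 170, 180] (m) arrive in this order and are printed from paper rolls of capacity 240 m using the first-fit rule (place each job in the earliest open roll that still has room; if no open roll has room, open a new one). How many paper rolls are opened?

  160 → roll 1 (new)  [load 160/240]
  30 → roll 1  [load 190/240]
  160 → roll 2 (new)  [load 160/240]
  40 → roll 1  [load 230/240]
  80 → roll 2  [load 240/240]
  60 → roll 3 (new)  [load 60/240]
  170 → roll 3  [load 230/240]
  170 → roll 4 (new)  [load 170/240]
  180 → roll 5 (new)  [load 180/240]
5 paper rolls opened.

5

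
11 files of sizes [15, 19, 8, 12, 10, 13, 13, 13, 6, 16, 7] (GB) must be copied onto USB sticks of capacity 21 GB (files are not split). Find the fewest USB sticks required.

Total = 19 + 16 + 15 + 13 + 13 + 13 + 12 + 10 + 8 + 7 + 6 = 132 GB.
Lower bound: ⌈132/21⌉ = 7 USB sticks.
A packing using 8 USB sticks:
  USB stick 1: 19 = 19
  USB stick 2: 16 = 16
  USB stick 3: 15 + 6 = 21
  USB stick 4: 13 + 8 = 21
  USB stick 5: 13 + 7 = 20
  USB stick 6: 13 = 13
  USB stick 7: 12 = 12
  USB stick 8: 10 = 10
No arrangement into 7 USB sticks stays within capacity, so 8 is optimal.

8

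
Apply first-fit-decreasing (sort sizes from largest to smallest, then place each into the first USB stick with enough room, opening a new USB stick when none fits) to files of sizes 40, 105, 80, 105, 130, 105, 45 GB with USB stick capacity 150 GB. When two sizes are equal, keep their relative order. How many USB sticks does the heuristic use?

5

Sorted descending: 130, 105, 105, 105, 80, 45, 40.
  130 → USB stick 1 (new)  [load 130/150]
  105 → USB stick 2 (new)  [load 105/150]
  105 → USB stick 3 (new)  [load 105/150]
  105 → USB stick 4 (new)  [load 105/150]
  80 → USB stick 5 (new)  [load 80/150]
  45 → USB stick 2  [load 150/150]
  40 → USB stick 3  [load 145/150]
5 USB sticks opened.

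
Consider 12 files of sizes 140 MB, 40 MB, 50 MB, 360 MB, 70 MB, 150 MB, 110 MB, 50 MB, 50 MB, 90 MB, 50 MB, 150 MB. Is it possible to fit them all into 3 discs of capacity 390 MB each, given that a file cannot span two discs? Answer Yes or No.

Total = 1310 MB; ⌈1310/390⌉ = 4.
At least 4 discs are required, but only 3 are allowed.

No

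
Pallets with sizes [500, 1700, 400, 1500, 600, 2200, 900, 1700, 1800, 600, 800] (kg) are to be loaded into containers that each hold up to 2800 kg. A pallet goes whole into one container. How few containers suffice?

Total = 2200 + 1800 + 1700 + 1700 + 1500 + 900 + 800 + 600 + 600 + 500 + 400 = 12700 kg.
Lower bound: ⌈12700/2800⌉ = 5 containers.
A packing using 5 containers:
  container 1: 2200 + 600 = 2800
  container 2: 1800 + 900 = 2700
  container 3: 1700 + 800 = 2500
  container 4: 1700 + 600 + 500 = 2800
  container 5: 1500 + 400 = 1900
This matches the lower bound, so 5 is optimal.

5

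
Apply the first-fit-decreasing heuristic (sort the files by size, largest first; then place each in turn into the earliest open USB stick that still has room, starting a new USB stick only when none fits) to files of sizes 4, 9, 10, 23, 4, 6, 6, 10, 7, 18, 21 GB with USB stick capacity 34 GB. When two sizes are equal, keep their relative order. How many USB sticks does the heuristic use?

Sorted descending: 23, 21, 18, 10, 10, 9, 7, 6, 6, 4, 4.
  23 → USB stick 1 (new)  [load 23/34]
  21 → USB stick 2 (new)  [load 21/34]
  18 → USB stick 3 (new)  [load 18/34]
  10 → USB stick 1  [load 33/34]
  10 → USB stick 2  [load 31/34]
  9 → USB stick 3  [load 27/34]
  7 → USB stick 3  [load 34/34]
  6 → USB stick 4 (new)  [load 6/34]
  6 → USB stick 4  [load 12/34]
  4 → USB stick 4  [load 16/34]
  4 → USB stick 4  [load 20/34]
4 USB sticks opened.

4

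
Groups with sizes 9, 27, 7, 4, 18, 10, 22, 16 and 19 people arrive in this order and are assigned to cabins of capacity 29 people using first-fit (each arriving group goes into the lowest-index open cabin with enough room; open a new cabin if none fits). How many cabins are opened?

6

  9 → cabin 1 (new)  [load 9/29]
  27 → cabin 2 (new)  [load 27/29]
  7 → cabin 1  [load 16/29]
  4 → cabin 1  [load 20/29]
  18 → cabin 3 (new)  [load 18/29]
  10 → cabin 3  [load 28/29]
  22 → cabin 4 (new)  [load 22/29]
  16 → cabin 5 (new)  [load 16/29]
  19 → cabin 6 (new)  [load 19/29]
6 cabins opened.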